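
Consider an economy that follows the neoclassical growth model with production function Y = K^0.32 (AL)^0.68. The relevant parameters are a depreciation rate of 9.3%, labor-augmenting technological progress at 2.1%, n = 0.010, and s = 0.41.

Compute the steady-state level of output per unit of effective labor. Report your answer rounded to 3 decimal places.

In steady state, investment equals break-even investment: s·k^α = (n + g + δ)·k.
Rearranging, k^(1−α) = s / (n + g + δ).
k^0.68 = 0.41 / (0.010 + 0.021 + 0.093) = 0.41 / 0.124 = 3.3065
k* = 3.3065^(1/0.68) ≈ 5.8047
y* = (k*)^α = 5.8047^0.32 ≈ 1.7555

y* = 1.756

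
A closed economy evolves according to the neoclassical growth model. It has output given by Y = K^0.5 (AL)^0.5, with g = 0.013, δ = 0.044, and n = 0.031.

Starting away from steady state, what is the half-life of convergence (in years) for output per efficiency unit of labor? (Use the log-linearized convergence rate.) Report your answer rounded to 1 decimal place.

Near the steady state the convergence rate is λ = (1 − α)(n + g + δ).
λ = (1 − 0.5) × 0.088 = 0.5 × 0.088 = 0.0440
Half-life = ln 2 / λ = 0.6931 / 0.0440 ≈ 15.75 years

about 15.8 years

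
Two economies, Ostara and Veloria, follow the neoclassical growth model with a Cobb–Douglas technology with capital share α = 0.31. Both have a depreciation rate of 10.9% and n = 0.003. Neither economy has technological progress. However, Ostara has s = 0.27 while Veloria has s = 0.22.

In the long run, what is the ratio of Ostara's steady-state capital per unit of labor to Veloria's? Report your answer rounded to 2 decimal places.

ratio ≈ 1.35

Steady-state k* = [s/(n + δ)]^(1/(1−α)), so the ratio is [ (s_O/(n + δ)_O) / (s_V/(n + δ)_V) ]^1.4493.
s_O/(n + δ)_O = 0.27/0.112 = 2.4107; s_V/(n + δ)_V = 0.22/0.112 = 1.9643.
Ratio = (2.4107/1.9643)^1.4493 = 1.2273^1.4493 ≈ 1.3456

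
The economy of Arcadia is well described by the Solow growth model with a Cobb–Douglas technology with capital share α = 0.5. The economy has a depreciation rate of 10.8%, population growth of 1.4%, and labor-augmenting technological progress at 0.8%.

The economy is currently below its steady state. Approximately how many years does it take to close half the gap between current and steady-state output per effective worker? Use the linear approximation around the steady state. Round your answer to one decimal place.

Near the steady state the convergence rate is λ = (1 − α)(n + g + δ).
λ = (1 − 0.5) × 0.130 = 0.5 × 0.130 = 0.0650
Half-life = ln 2 / λ = 0.6931 / 0.0650 ≈ 10.66 years

half-life ≈ 10.7 years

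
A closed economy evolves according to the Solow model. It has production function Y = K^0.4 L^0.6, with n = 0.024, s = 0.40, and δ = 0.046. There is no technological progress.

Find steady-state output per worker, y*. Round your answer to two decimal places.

y* ≈ 3.20

At the steady state, Δk = 0, so s·k^α = (n + δ)·k.
Dividing both sides by k: k^(1−α) = s / (n + δ).
k^0.6 = 0.40 / (0.024 + 0.046) = 0.40 / 0.070 = 5.7143
k* = 5.7143^(1/0.6) ≈ 18.2644
y* = (k*)^α = 18.2644^0.4 ≈ 3.1963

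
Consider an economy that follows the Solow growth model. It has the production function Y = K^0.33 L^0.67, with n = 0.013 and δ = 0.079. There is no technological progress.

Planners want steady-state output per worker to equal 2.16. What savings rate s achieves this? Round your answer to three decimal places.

s ≈ 0.439

In steady state, investment equals break-even investment: s·k^α = (n + δ)·k.
Since y* = [s/(n + δ)]^(α/(1−α)), we have s/(n + δ) = (y*)^((1−α)/α) = 2.16^2.0303 = 4.7757.
Therefore s = 4.7757 × (n + δ) = 4.7757 × 0.092 = 0.4394.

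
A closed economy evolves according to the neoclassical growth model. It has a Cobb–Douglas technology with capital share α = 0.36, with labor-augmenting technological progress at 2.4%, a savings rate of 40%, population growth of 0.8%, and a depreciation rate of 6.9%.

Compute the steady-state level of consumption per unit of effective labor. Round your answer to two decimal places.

Steady state requires s·f(k) = (n + g + δ)·k, i.e. s·k^α = (n + g + δ)·k.
Rearranging, k^(1−α) = s / (n + g + δ).
k^0.64 = 0.40 / (0.008 + 0.024 + 0.069) = 0.40 / 0.101 = 3.9604
k* = 3.9604^(1/0.64) ≈ 8.5895
y* = (k*)^α = 8.5895^0.36 ≈ 2.1688
c* = (1 − s)·y* = (1 − 0.40) × 2.1688 ≈ 1.3013

c* ≈ 1.30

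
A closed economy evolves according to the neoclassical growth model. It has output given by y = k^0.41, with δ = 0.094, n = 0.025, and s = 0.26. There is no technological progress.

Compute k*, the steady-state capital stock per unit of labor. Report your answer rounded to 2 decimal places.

k* ≈ 3.76

At the steady state, Δk = 0, so s·k^α = (n + δ)·k.
Dividing both sides by k: k^(1−α) = s / (n + δ).
k^0.59 = 0.26 / (0.025 + 0.094) = 0.26 / 0.119 = 2.1849
k* = 2.1849^(1/0.59) ≈ 3.7610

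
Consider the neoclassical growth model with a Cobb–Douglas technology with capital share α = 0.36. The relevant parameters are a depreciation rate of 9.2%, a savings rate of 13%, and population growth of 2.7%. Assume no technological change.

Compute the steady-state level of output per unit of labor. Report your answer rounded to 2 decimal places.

y* = 1.05

Steady state requires s·f(k) = (n + δ)·k, i.e. s·k^α = (n + δ)·k.
Dividing both sides by k: k^(1−α) = s / (n + δ).
k^0.64 = 0.13 / (0.027 + 0.092) = 0.13 / 0.119 = 1.0924
k* = 1.0924^(1/0.64) ≈ 1.1481
y* = (k*)^α = 1.1481^0.36 ≈ 1.0510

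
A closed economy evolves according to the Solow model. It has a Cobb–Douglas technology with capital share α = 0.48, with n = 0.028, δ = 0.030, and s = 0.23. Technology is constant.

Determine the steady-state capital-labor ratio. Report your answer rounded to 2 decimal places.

k* = 14.14

Steady state requires s·f(k) = (n + δ)·k, i.e. s·k^α = (n + δ)·k.
Dividing both sides by k: k^(1−α) = s / (n + δ).
k^0.52 = 0.23 / (0.028 + 0.030) = 0.23 / 0.058 = 3.9655
k* = 3.9655^(1/0.52) ≈ 14.1440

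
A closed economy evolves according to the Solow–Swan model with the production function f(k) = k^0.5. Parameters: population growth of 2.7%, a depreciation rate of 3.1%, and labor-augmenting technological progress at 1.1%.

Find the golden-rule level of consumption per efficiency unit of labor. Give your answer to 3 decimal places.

c_gold ≈ 3.623

At the golden rule, f'(k) = n + g + δ, so α·k^(α−1) = n + g + δ and k_gold = (α/(n + g + δ))^(1/(1−α)).
k_gold = (0.5/0.069)^(1/0.5) = 7.2464^2 ≈ 52.5103
c_gold = f(k_gold) − (n + g + δ)·k_gold = 7.2464 − 0.069×52.5103 ≈ 3.6232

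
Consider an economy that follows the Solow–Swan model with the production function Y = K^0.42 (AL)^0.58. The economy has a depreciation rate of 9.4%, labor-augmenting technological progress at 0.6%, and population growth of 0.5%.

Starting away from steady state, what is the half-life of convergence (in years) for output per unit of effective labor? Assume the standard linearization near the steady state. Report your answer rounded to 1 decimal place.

half-life ≈ 11.4 years

Near the steady state the convergence rate is λ = (1 − α)(n + g + δ).
λ = (1 − 0.42) × 0.105 = 0.58 × 0.105 = 0.0609
Half-life = ln 2 / λ = 0.6931 / 0.0609 ≈ 11.38 years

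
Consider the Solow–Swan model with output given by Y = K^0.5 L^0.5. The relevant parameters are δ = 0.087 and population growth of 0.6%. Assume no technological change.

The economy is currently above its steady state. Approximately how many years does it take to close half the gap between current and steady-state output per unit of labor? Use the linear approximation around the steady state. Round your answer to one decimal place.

half-life ≈ 14.9 years

Near the steady state the convergence rate is λ = (1 − α)(n + δ).
λ = (1 − 0.5) × 0.093 = 0.5 × 0.093 = 0.0465
Half-life = ln 2 / λ = 0.6931 / 0.0465 ≈ 14.91 years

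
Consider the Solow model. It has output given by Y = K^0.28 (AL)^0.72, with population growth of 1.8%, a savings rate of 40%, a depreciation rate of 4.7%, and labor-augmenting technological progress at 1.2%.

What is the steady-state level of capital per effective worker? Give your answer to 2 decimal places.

k* = 9.86

At the steady state, Δk = 0, so s·k^α = (n + g + δ)·k.
Rearranging, k^(1−α) = s / (n + g + δ).
k^0.72 = 0.40 / (0.018 + 0.012 + 0.047) = 0.40 / 0.077 = 5.1948
k* = 5.1948^(1/0.72) ≈ 9.8593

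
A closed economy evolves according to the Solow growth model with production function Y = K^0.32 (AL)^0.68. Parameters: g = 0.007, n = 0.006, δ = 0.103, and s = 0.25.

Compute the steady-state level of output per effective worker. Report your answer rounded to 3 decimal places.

At the steady state, Δk = 0, so s·k^α = (n + g + δ)·k.
Rearranging, k^(1−α) = s / (n + g + δ).
k^0.68 = 0.25 / (0.006 + 0.007 + 0.103) = 0.25 / 0.116 = 2.1552
k* = 2.1552^(1/0.68) ≈ 3.0933
y* = (k*)^α = 3.0933^0.32 ≈ 1.4353

y* ≈ 1.435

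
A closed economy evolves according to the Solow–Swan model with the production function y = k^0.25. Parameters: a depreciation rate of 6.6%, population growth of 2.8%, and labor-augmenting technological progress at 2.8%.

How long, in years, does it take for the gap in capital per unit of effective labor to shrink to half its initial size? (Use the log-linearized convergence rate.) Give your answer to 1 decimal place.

half-life ≈ 7.6 years

Near the steady state the convergence rate is λ = (1 − α)(n + g + δ).
λ = (1 − 0.25) × 0.122 = 0.75 × 0.122 = 0.0915
Half-life = ln 2 / λ = 0.6931 / 0.0915 ≈ 7.57 years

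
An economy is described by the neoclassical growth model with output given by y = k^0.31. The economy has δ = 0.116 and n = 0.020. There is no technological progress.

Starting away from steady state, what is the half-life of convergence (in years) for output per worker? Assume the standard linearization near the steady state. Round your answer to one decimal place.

Near the steady state the convergence rate is λ = (1 − α)(n + δ).
λ = (1 − 0.31) × 0.136 = 0.69 × 0.136 = 0.09384
Half-life = ln 2 / λ = 0.6931 / 0.09384 ≈ 7.39 years

half-life ≈ 7.4 years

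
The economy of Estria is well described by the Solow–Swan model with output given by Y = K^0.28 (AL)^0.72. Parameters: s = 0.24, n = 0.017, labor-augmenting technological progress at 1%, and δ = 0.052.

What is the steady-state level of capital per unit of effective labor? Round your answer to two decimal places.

k* ≈ 4.68

In steady state, investment equals break-even investment: s·k^α = (n + g + δ)·k.
Rearranging, k^(1−α) = s / (n + g + δ).
k^0.72 = 0.24 / (0.017 + 0.010 + 0.052) = 0.24 / 0.079 = 3.0380
k* = 3.0380^(1/0.72) ≈ 4.6802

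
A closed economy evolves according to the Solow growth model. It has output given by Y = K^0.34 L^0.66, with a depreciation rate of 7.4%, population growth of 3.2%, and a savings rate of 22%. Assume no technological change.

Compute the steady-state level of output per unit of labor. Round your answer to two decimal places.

y* ≈ 1.46

At the steady state, Δk = 0, so s·k^α = (n + δ)·k.
Rearranging, k^(1−α) = s / (n + δ).
k^0.66 = 0.22 / (0.032 + 0.074) = 0.22 / 0.106 = 2.0755
k* = 2.0755^(1/0.66) ≈ 3.0234
y* = (k*)^α = 3.0234^0.34 ≈ 1.4567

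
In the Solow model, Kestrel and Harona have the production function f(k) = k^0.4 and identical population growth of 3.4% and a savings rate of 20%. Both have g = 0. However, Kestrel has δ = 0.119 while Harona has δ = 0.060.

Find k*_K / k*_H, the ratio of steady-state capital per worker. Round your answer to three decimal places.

Steady-state k* = [s/(n + δ)]^(1/(1−α)), so the ratio is [ (s_K/(n + δ)_K) / (s_H/(n + δ)_H) ]^1.6667.
s_K/(n + δ)_K = 0.20/0.153 = 1.3072; s_H/(n + δ)_H = 0.20/0.094 = 2.1277.
Ratio = (1.3072/2.1277)^1.6667 = 0.6144^1.6667 ≈ 0.4440

ratio ≈ 0.444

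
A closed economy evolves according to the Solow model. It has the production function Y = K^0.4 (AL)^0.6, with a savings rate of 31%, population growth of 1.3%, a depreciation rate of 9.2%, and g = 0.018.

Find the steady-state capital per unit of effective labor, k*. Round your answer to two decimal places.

In steady state, investment equals break-even investment: s·k^α = (n + g + δ)·k.
Rearranging, k^(1−α) = s / (n + g + δ).
k^0.6 = 0.31 / (0.013 + 0.018 + 0.092) = 0.31 / 0.123 = 2.5203
k* = 2.5203^(1/0.6) ≈ 4.6675

k* ≈ 4.67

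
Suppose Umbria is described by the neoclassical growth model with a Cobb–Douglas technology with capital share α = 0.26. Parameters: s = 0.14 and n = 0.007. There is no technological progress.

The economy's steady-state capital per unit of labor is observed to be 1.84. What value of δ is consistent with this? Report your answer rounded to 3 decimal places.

At the steady state, Δk = 0, so s·k^α = (n + δ)·k.
So s / (n + δ) = (k*)^(1−α) = 1.84^0.74 = 1.5702.
Therefore n + δ = s / 1.5702 = 0.14 / 1.5702 = 0.0892, so δ = 0.0892 − 0.007 = 0.0822.

δ ≈ 0.082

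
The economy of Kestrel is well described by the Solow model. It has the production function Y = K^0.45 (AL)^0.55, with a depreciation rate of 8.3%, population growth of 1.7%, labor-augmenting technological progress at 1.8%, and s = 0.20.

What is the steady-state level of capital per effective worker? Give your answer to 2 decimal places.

k* ≈ 2.61

In steady state, investment equals break-even investment: s·k^α = (n + g + δ)·k.
Rearranging, k^(1−α) = s / (n + g + δ).
k^0.55 = 0.20 / (0.017 + 0.018 + 0.083) = 0.20 / 0.118 = 1.6949
k* = 1.6949^(1/0.55) ≈ 2.6099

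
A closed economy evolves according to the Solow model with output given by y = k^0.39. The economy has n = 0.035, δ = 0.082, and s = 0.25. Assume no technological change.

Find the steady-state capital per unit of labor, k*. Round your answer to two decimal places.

Steady state requires s·f(k) = (n + δ)·k, i.e. s·k^α = (n + δ)·k.
Dividing both sides by k: k^(1−α) = s / (n + δ).
k^0.61 = 0.25 / (0.035 + 0.082) = 0.25 / 0.117 = 2.1368
k* = 2.1368^(1/0.61) ≈ 3.4721

k* ≈ 3.47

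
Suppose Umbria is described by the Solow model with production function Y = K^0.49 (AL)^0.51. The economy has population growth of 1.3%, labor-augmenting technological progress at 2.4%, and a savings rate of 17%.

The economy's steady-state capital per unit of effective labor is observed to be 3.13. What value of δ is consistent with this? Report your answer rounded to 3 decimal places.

In steady state, investment equals break-even investment: s·k^α = (n + g + δ)·k.
So s / (n + g + δ) = (k*)^(1−α) = 3.13^0.51 = 1.7895.
Therefore n + g + δ = s / 1.7895 = 0.17 / 1.7895 = 0.0950, so δ = 0.0950 − 0.037 = 0.0580.

δ ≈ 0.058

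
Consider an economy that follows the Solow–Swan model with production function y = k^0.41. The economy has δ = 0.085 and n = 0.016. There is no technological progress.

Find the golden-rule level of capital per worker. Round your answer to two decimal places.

The golden rule sets f'(k) = n + δ, i.e. α·k^(α−1) = n + δ.
So k^(1−α) = α / (n + δ) = 0.41 / 0.101 = 4.0594.
k_gold = 4.0594^(1/0.59) ≈ 10.7471

k_gold ≈ 10.75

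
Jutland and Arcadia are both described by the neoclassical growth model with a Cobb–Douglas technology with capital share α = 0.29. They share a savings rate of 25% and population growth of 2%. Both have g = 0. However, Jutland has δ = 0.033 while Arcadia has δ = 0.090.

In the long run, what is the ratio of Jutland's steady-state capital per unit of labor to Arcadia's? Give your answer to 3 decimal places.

Steady-state k* = [s/(n + δ)]^(1/(1−α)), so the ratio is [ (s_J/(n + δ)_J) / (s_A/(n + δ)_A) ]^1.4085.
s_J/(n + δ)_J = 0.25/0.053 = 4.7170; s_A/(n + δ)_A = 0.25/0.110 = 2.2727.
Ratio = (4.7170/2.2727)^1.4085 = 2.0755^1.4085 ≈ 2.7968

ratio ≈ 2.797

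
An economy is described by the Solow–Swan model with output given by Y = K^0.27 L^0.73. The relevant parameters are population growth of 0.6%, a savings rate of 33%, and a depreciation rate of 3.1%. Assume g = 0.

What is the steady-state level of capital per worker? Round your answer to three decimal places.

k* ≈ 20.035

Steady state requires s·f(k) = (n + δ)·k, i.e. s·k^α = (n + δ)·k.
Rearranging, k^(1−α) = s / (n + δ).
k^0.73 = 0.33 / (0.006 + 0.031) = 0.33 / 0.037 = 8.9189
k* = 8.9189^(1/0.73) ≈ 20.0353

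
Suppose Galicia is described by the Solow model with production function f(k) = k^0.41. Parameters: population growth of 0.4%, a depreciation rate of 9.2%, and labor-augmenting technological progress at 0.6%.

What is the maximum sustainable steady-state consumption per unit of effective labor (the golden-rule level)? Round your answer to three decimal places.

c_gold ≈ 1.551

At the golden rule, f'(k) = n + g + δ, so α·k^(α−1) = n + g + δ and k_gold = (α/(n + g + δ))^(1/(1−α)).
k_gold = (0.41/0.102)^(1/0.59) = 4.0196^1.6949 ≈ 10.5689
c_gold = f(k_gold) − (n + g + δ)·k_gold = 2.6294 − 0.102×10.5689 ≈ 1.5514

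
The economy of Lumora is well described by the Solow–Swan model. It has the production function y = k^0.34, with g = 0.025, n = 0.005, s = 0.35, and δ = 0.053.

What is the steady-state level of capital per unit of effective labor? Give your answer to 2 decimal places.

k* ≈ 8.85

At the steady state, Δk = 0, so s·k^α = (n + g + δ)·k.
Dividing both sides by k: k^(1−α) = s / (n + g + δ).
k^0.66 = 0.35 / (0.005 + 0.025 + 0.053) = 0.35 / 0.083 = 4.2169
k* = 4.2169^(1/0.66) ≈ 8.8503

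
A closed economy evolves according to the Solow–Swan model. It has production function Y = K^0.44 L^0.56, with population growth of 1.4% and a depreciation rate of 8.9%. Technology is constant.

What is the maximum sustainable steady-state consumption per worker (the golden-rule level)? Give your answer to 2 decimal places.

c_gold ≈ 1.75

At the golden rule, f'(k) = n + δ, so α·k^(α−1) = n + δ and k_gold = (α/(n + δ))^(1/(1−α)).
k_gold = (0.44/0.103)^(1/0.56) = 4.2718^1.7857 ≈ 13.3685
c_gold = f(k_gold) − (n + δ)·k_gold = 3.1295 − 0.103×13.3685 ≈ 1.7525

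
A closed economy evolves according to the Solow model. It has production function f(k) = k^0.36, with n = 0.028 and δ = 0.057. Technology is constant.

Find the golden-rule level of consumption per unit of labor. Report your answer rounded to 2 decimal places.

At the golden rule, f'(k) = n + δ, so α·k^(α−1) = n + δ and k_gold = (α/(n + δ))^(1/(1−α)).
k_gold = (0.36/0.085)^(1/0.64) = 4.2353^1.5625 ≈ 9.5391
c_gold = f(k_gold) − (n + δ)·k_gold = 2.2523 − 0.085×9.5391 ≈ 1.4415

c_gold ≈ 1.44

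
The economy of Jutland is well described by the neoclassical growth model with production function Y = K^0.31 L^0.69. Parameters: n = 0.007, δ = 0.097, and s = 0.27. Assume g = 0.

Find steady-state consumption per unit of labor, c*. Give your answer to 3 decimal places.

c* = 1.121

At the steady state, Δk = 0, so s·k^α = (n + δ)·k.
Rearranging, k^(1−α) = s / (n + δ).
k^0.69 = 0.27 / (0.007 + 0.097) = 0.27 / 0.104 = 2.5962
k* = 2.5962^(1/0.69) ≈ 3.9856
y* = (k*)^α = 3.9856^0.31 ≈ 1.5352
c* = (1 − s)·y* = (1 − 0.27) × 1.5352 ≈ 1.1207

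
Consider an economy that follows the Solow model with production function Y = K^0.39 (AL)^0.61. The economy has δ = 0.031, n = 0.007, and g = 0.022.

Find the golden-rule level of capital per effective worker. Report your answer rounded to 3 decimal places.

k_gold ≈ 21.510

The golden rule sets f'(k) = n + g + δ, i.e. α·k^(α−1) = n + g + δ.
So k^(1−α) = α / (n + g + δ) = 0.39 / 0.060 = 6.5000.
k_gold = 6.5000^(1/0.61) ≈ 21.5102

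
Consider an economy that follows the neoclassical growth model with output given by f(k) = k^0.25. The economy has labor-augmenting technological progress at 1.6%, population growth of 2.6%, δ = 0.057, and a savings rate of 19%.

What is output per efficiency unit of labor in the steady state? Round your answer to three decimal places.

y* = 1.243

In steady state, investment equals break-even investment: s·k^α = (n + g + δ)·k.
Rearranging, k^(1−α) = s / (n + g + δ).
k^0.75 = 0.19 / (0.026 + 0.016 + 0.057) = 0.19 / 0.099 = 1.9192
k* = 1.9192^(1/0.75) ≈ 2.3850
y* = (k*)^α = 2.3850^0.25 ≈ 1.2427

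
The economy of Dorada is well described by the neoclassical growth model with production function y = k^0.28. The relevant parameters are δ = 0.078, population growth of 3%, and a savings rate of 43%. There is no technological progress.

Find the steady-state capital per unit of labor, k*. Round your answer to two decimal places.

At the steady state, Δk = 0, so s·k^α = (n + δ)·k.
Dividing both sides by k: k^(1−α) = s / (n + δ).
k^0.72 = 0.43 / (0.030 + 0.078) = 0.43 / 0.108 = 3.9815
k* = 3.9815^(1/0.72) ≈ 6.8139

k* ≈ 6.81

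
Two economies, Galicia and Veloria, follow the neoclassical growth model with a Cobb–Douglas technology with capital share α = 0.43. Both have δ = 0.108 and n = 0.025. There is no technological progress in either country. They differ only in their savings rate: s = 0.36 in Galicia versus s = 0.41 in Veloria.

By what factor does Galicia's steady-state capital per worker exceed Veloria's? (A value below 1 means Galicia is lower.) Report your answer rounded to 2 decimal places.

Steady-state k* = [s/(n + δ)]^(1/(1−α)), so the ratio is [ (s_G/(n + δ)_G) / (s_V/(n + δ)_V) ]^1.7544.
s_G/(n + δ)_G = 0.36/0.133 = 2.7068; s_V/(n + δ)_V = 0.41/0.133 = 3.0827.
Ratio = (2.7068/3.0827)^1.7544 = 0.8781^1.7544 ≈ 0.7961

k*_G / k*_V ≈ 0.80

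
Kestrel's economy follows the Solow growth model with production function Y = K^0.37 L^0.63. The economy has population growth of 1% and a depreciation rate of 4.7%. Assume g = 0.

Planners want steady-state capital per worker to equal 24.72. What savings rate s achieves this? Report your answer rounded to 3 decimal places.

s ≈ 0.430

At the steady state, Δk = 0, so s·k^α = (n + δ)·k.
So s / (n + δ) = (k*)^(1−α) = 24.72^0.63 = 7.5443.
Therefore s = 7.5443 × (n + δ) = 7.5443 × 0.057 = 0.4300.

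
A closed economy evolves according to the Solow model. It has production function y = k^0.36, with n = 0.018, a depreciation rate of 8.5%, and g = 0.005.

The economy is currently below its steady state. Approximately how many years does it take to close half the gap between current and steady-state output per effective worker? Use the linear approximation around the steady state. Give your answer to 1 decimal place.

Near the steady state the convergence rate is λ = (1 − α)(n + g + δ).
λ = (1 − 0.36) × 0.108 = 0.64 × 0.108 = 0.06912
Half-life = ln 2 / λ = 0.6931 / 0.06912 ≈ 10.03 years

about 10.0 years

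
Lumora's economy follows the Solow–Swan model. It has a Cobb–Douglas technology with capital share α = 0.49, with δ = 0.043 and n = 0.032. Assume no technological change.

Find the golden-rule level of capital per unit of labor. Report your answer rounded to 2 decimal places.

k_gold ≈ 39.66

The golden rule sets f'(k) = n + δ, i.e. α·k^(α−1) = n + δ.
So k^(1−α) = α / (n + δ) = 0.49 / 0.075 = 6.5333.
k_gold = 6.5333^(1/0.51) ≈ 39.6551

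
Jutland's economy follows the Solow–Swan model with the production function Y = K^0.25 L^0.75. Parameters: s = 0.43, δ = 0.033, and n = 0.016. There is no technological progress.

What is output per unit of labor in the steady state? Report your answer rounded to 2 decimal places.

y* ≈ 2.06

At the steady state, Δk = 0, so s·k^α = (n + δ)·k.
Dividing both sides by k: k^(1−α) = s / (n + δ).
k^0.75 = 0.43 / (0.016 + 0.033) = 0.43 / 0.049 = 8.7755
k* = 8.7755^(1/0.75) ≈ 18.1007
y* = (k*)^α = 18.1007^0.25 ≈ 2.0626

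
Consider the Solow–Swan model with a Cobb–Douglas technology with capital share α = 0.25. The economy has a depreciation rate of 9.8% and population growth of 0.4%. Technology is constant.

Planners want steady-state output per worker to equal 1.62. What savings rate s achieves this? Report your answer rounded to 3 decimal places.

In steady state, investment equals break-even investment: s·k^α = (n + δ)·k.
Since y* = [s/(n + δ)]^(α/(1−α)), we have s/(n + δ) = (y*)^((1−α)/α) = 1.62^3 = 4.2515.
Therefore s = 4.2515 × (n + δ) = 4.2515 × 0.102 = 0.4337.

s ≈ 0.434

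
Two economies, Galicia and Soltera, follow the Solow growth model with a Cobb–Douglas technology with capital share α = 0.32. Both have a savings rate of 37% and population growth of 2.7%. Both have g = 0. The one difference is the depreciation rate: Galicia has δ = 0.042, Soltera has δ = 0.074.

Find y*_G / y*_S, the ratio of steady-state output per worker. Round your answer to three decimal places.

Steady-state y* = [s/(n + δ)]^(α/(1−α)), so the ratio is [ (s_G/(n + δ)_G) / (s_S/(n + δ)_S) ]^0.4706.
s_G/(n + δ)_G = 0.37/0.069 = 5.3623; s_S/(n + δ)_S = 0.37/0.101 = 3.6634.
Ratio = (5.3623/3.6634)^0.4706 = 1.4637^0.4706 ≈ 1.1964

ratio ≈ 1.196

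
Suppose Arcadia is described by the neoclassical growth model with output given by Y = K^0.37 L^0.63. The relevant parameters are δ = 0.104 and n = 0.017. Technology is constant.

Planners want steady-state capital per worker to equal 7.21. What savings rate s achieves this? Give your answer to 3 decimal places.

s ≈ 0.420

At the steady state, Δk = 0, so s·k^α = (n + δ)·k.
So s / (n + δ) = (k*)^(1−α) = 7.21^0.63 = 3.4714.
Therefore s = 3.4714 × (n + δ) = 3.4714 × 0.121 = 0.4200.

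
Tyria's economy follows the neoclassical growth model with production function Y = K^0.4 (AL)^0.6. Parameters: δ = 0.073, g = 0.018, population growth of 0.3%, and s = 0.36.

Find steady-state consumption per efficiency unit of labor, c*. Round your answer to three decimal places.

Steady state requires s·f(k) = (n + g + δ)·k, i.e. s·k^α = (n + g + δ)·k.
Rearranging, k^(1−α) = s / (n + g + δ).
k^0.6 = 0.36 / (0.003 + 0.018 + 0.073) = 0.36 / 0.094 = 3.8298
k* = 3.8298^(1/0.6) ≈ 9.3748
y* = (k*)^α = 9.3748^0.4 ≈ 2.4479
c* = (1 − s)·y* = (1 − 0.36) × 2.4479 ≈ 1.5667

c* = 1.567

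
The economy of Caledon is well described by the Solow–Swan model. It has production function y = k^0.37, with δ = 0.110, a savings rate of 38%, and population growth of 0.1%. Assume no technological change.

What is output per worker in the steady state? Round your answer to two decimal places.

In steady state, investment equals break-even investment: s·k^α = (n + δ)·k.
Rearranging, k^(1−α) = s / (n + δ).
k^0.63 = 0.38 / (0.001 + 0.110) = 0.38 / 0.111 = 3.4234
k* = 3.4234^(1/0.63) ≈ 7.0525
y* = (k*)^α = 7.0525^0.37 ≈ 2.0601

y* = 2.06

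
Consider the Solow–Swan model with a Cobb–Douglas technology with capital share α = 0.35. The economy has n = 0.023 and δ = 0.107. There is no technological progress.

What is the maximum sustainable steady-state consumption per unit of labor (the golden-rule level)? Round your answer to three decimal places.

c_gold ≈ 1.108

At the golden rule, f'(k) = n + δ, so α·k^(α−1) = n + δ and k_gold = (α/(n + δ))^(1/(1−α)).
k_gold = (0.35/0.130)^(1/0.65) = 2.6923^1.5385 ≈ 4.5893
c_gold = f(k_gold) − (n + δ)·k_gold = 1.7046 − 0.130×4.5893 ≈ 1.1080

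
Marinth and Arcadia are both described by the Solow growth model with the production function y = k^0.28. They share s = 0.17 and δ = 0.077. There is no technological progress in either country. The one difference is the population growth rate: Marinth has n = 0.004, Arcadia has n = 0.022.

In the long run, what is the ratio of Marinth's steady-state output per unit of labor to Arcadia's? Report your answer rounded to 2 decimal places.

y*_M / y*_A ≈ 1.08

Steady-state y* = [s/(n + δ)]^(α/(1−α)), so the ratio is [ (s_M/(n + δ)_M) / (s_A/(n + δ)_A) ]^0.3889.
s_M/(n + δ)_M = 0.17/0.081 = 2.0988; s_A/(n + δ)_A = 0.17/0.099 = 1.7172.
Ratio = (2.0988/1.7172)^0.3889 = 1.2222^0.3889 ≈ 1.0812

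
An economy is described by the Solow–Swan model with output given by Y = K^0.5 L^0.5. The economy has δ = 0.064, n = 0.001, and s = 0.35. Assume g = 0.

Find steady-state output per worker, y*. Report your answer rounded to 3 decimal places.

In steady state, investment equals break-even investment: s·k^α = (n + δ)·k.
Dividing both sides by k: k^(1−α) = s / (n + δ).
k^0.5 = 0.35 / (0.001 + 0.064) = 0.35 / 0.065 = 5.3846
k* = 5.3846^(1/0.5) ≈ 28.9939
y* = (k*)^α = 28.9939^0.5 ≈ 5.3846

y* ≈ 5.385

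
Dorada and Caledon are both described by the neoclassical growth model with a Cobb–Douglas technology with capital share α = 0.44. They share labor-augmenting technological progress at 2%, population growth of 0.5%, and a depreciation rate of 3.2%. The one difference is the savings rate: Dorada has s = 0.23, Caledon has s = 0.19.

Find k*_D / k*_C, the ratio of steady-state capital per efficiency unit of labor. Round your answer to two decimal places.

Steady-state k* = [s/(n + g + δ)]^(1/(1−α)), so the ratio is [ (s_D/(n + g + δ)_D) / (s_C/(n + g + δ)_C) ]^1.7857.
s_D/(n + g + δ)_D = 0.23/0.057 = 4.0351; s_C/(n + g + δ)_C = 0.19/0.057 = 3.3333.
Ratio = (4.0351/3.3333)^1.7857 = 1.2105^1.7857 ≈ 1.4065

k*_D / k*_C ≈ 1.41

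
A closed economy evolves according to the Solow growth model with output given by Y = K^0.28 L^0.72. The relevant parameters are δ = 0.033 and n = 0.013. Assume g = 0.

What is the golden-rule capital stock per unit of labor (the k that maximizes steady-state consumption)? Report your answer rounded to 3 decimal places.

k_gold ≈ 12.287

The golden rule sets f'(k) = n + δ, i.e. α·k^(α−1) = n + δ.
So k^(1−α) = α / (n + δ) = 0.28 / 0.046 = 6.0870.
k_gold = 6.0870^(1/0.72) ≈ 12.2871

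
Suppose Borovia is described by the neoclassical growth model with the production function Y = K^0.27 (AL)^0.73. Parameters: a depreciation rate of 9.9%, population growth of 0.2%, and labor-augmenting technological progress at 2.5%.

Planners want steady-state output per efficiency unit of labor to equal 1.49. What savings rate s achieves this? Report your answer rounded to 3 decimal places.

s ≈ 0.370

Steady state requires s·f(k) = (n + g + δ)·k, i.e. s·k^α = (n + g + δ)·k.
Since y* = [s/(n + g + δ)]^(α/(1−α)), we have s/(n + g + δ) = (y*)^((1−α)/α) = 1.49^2.7037 = 2.9393.
Therefore s = 2.9393 × (n + g + δ) = 2.9393 × 0.126 = 0.3704.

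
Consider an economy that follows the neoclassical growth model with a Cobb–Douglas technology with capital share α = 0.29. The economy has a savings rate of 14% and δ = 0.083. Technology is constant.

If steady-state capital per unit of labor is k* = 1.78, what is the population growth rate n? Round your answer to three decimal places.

At the steady state, Δk = 0, so s·k^α = (n + δ)·k.
So s / (n + δ) = (k*)^(1−α) = 1.78^0.71 = 1.5059.
Therefore n + δ = s / 1.5059 = 0.14 / 1.5059 = 0.0930, so n = 0.0930 − 0.083 = 0.0100.

n ≈ 0.010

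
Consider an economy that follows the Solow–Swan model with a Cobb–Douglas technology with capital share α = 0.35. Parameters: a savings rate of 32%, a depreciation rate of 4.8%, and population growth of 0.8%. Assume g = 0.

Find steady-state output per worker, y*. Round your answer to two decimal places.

y* ≈ 2.56

At the steady state, Δk = 0, so s·k^α = (n + δ)·k.
Dividing both sides by k: k^(1−α) = s / (n + δ).
k^0.65 = 0.32 / (0.008 + 0.048) = 0.32 / 0.056 = 5.7143
k* = 5.7143^(1/0.65) ≈ 14.6069
y* = (k*)^α = 14.6069^0.35 ≈ 2.5562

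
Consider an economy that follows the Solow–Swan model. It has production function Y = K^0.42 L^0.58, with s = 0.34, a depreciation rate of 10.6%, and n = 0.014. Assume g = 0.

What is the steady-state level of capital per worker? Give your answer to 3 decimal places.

k* = 6.023

In steady state, investment equals break-even investment: s·k^α = (n + δ)·k.
Rearranging, k^(1−α) = s / (n + δ).
k^0.58 = 0.34 / (0.014 + 0.106) = 0.34 / 0.120 = 2.8333
k* = 2.8333^(1/0.58) ≈ 6.0230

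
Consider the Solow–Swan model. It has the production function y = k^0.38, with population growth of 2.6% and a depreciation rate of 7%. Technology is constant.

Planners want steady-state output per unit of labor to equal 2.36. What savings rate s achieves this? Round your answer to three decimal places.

Steady state requires s·f(k) = (n + δ)·k, i.e. s·k^α = (n + δ)·k.
Since y* = [s/(n + δ)]^(α/(1−α)), we have s/(n + δ) = (y*)^((1−α)/α) = 2.36^1.6316 = 4.0592.
Therefore s = 4.0592 × (n + δ) = 4.0592 × 0.096 = 0.3897.

s ≈ 0.390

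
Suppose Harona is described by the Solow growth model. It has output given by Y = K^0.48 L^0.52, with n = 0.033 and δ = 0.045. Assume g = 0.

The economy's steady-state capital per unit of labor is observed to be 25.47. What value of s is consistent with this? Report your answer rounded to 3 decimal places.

Steady state requires s·f(k) = (n + δ)·k, i.e. s·k^α = (n + δ)·k.
So s / (n + δ) = (k*)^(1−α) = 25.47^0.52 = 5.3844.
Therefore s = 5.3844 × (n + δ) = 5.3844 × 0.078 = 0.4200.

s ≈ 0.420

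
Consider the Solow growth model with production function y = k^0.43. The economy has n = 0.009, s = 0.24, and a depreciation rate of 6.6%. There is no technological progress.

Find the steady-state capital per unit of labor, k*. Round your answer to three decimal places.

In steady state, investment equals break-even investment: s·k^α = (n + δ)·k.
Dividing both sides by k: k^(1−α) = s / (n + δ).
k^0.57 = 0.24 / (0.009 + 0.066) = 0.24 / 0.075 = 3.2000
k* = 3.2000^(1/0.57) ≈ 7.6953

k* = 7.695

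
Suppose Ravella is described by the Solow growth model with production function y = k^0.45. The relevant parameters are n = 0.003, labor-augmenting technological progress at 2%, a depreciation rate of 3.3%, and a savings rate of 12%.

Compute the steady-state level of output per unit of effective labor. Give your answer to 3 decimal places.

In steady state, investment equals break-even investment: s·k^α = (n + g + δ)·k.
Rearranging, k^(1−α) = s / (n + g + δ).
k^0.55 = 0.12 / (0.003 + 0.020 + 0.033) = 0.12 / 0.056 = 2.1429
k* = 2.1429^(1/0.55) ≈ 3.9978
y* = (k*)^α = 3.9978^0.45 ≈ 1.8656

y* ≈ 1.866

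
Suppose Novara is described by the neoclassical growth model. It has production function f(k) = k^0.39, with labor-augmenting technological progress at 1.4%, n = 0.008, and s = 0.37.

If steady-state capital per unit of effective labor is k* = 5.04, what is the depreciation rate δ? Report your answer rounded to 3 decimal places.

At the steady state, Δk = 0, so s·k^α = (n + g + δ)·k.
So s / (n + g + δ) = (k*)^(1−α) = 5.04^0.61 = 2.6821.
Therefore n + g + δ = s / 2.6821 = 0.37 / 2.6821 = 0.1380, so δ = 0.1380 − 0.022 = 0.1160.

δ ≈ 0.116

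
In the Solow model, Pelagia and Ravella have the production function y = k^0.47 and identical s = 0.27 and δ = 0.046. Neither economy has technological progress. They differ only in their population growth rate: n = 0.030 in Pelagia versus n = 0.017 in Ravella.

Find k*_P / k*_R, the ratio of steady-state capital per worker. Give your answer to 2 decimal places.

Steady-state k* = [s/(n + δ)]^(1/(1−α)), so the ratio is [ (s_P/(n + δ)_P) / (s_R/(n + δ)_R) ]^1.8868.
s_P/(n + δ)_P = 0.27/0.076 = 3.5526; s_R/(n + δ)_R = 0.27/0.063 = 4.2857.
Ratio = (3.5526/4.2857)^1.8868 = 0.8289^1.8868 ≈ 0.7018

k*_P / k*_R ≈ 0.70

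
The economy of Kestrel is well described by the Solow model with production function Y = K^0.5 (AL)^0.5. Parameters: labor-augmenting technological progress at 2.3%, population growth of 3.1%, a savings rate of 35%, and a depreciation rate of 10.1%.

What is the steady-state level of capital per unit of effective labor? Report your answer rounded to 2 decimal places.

In steady state, investment equals break-even investment: s·k^α = (n + g + δ)·k.
Rearranging, k^(1−α) = s / (n + g + δ).
k^0.5 = 0.35 / (0.031 + 0.023 + 0.101) = 0.35 / 0.155 = 2.2581
k* = 2.2581^(1/0.5) ≈ 5.0990

k* ≈ 5.10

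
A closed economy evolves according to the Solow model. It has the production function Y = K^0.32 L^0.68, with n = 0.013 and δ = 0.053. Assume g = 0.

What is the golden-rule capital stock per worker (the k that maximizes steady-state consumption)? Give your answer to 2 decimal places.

The golden rule sets f'(k) = n + δ, i.e. α·k^(α−1) = n + δ.
So k^(1−α) = α / (n + δ) = 0.32 / 0.066 = 4.8485.
k_gold = 4.8485^(1/0.68) ≈ 10.1917

k_gold ≈ 10.19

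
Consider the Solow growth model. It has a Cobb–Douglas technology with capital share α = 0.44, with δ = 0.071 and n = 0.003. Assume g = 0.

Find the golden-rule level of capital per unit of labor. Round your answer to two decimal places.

The golden rule sets f'(k) = n + δ, i.e. α·k^(α−1) = n + δ.
So k^(1−α) = α / (n + δ) = 0.44 / 0.074 = 5.9459.
k_gold = 5.9459^(1/0.56) ≈ 24.1286

k_gold ≈ 24.13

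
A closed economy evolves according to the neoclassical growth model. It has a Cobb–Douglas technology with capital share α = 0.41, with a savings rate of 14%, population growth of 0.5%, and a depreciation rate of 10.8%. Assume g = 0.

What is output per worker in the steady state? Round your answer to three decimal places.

y* ≈ 1.161

At the steady state, Δk = 0, so s·k^α = (n + δ)·k.
Rearranging, k^(1−α) = s / (n + δ).
k^0.59 = 0.14 / (0.005 + 0.108) = 0.14 / 0.113 = 1.2389
k* = 1.2389^(1/0.59) ≈ 1.4378
y* = (k*)^α = 1.4378^0.41 ≈ 1.1605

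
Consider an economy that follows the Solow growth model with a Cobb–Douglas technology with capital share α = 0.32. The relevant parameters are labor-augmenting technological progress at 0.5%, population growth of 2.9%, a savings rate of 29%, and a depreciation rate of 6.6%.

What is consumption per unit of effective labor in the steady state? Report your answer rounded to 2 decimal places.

c* ≈ 1.17

In steady state, investment equals break-even investment: s·k^α = (n + g + δ)·k.
Rearranging, k^(1−α) = s / (n + g + δ).
k^0.68 = 0.29 / (0.029 + 0.005 + 0.066) = 0.29 / 0.100 = 2.9000
k* = 2.9000^(1/0.68) ≈ 4.7863
y* = (k*)^α = 4.7863^0.32 ≈ 1.6504
c* = (1 − s)·y* = (1 − 0.29) × 1.6504 ≈ 1.1718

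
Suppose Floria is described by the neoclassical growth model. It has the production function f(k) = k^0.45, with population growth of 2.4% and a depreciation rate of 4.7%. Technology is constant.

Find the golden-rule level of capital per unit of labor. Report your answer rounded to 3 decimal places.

k_gold ≈ 28.714

The golden rule sets f'(k) = n + δ, i.e. α·k^(α−1) = n + δ.
So k^(1−α) = α / (n + δ) = 0.45 / 0.071 = 6.3380.
k_gold = 6.3380^(1/0.55) ≈ 28.7141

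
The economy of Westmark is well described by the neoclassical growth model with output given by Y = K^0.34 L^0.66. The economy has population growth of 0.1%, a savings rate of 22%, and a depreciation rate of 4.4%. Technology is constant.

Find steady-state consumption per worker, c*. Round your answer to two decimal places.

At the steady state, Δk = 0, so s·k^α = (n + δ)·k.
Dividing both sides by k: k^(1−α) = s / (n + δ).
k^0.66 = 0.22 / (0.001 + 0.044) = 0.22 / 0.045 = 4.8889
k* = 4.8889^(1/0.66) ≈ 11.0728
y* = (k*)^α = 11.0728^0.34 ≈ 2.2649
c* = (1 − s)·y* = (1 − 0.22) × 2.2649 ≈ 1.7666

c* = 1.77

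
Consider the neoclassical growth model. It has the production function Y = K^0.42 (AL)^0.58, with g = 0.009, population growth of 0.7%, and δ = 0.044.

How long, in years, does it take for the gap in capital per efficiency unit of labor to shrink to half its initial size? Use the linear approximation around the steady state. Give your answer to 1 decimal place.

about 19.9 years

Near the steady state the convergence rate is λ = (1 − α)(n + g + δ).
λ = (1 − 0.42) × 0.060 = 0.58 × 0.060 = 0.0348
Half-life = ln 2 / λ = 0.6931 / 0.0348 ≈ 19.92 years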